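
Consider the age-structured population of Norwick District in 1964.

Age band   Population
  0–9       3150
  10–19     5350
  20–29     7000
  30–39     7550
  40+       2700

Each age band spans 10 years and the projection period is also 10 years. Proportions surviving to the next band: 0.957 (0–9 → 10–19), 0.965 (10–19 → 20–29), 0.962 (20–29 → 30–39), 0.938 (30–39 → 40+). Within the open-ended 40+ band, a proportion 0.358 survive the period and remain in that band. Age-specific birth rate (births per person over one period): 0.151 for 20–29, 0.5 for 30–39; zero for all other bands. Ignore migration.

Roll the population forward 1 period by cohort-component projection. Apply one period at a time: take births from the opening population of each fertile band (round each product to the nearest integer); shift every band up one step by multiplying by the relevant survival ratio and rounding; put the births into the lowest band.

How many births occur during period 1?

(Groups numbered youngest = 1 to oldest = 5.)
— Period 1 —
Births: 7000 * 0.151 = 1057 ; 7550 * 0.5 = 3775 → 4832
Group 2: 3150 * 0.957 = 3015
Group 3: 5350 * 0.965 = 5163
Group 4: 7000 * 0.962 = 6734
Group 5: 7550 * 0.938 + 2700 * 0.358 = 7082 + 967 = 8049
→ [4832, 3015, 5163, 6734, 8049]

4832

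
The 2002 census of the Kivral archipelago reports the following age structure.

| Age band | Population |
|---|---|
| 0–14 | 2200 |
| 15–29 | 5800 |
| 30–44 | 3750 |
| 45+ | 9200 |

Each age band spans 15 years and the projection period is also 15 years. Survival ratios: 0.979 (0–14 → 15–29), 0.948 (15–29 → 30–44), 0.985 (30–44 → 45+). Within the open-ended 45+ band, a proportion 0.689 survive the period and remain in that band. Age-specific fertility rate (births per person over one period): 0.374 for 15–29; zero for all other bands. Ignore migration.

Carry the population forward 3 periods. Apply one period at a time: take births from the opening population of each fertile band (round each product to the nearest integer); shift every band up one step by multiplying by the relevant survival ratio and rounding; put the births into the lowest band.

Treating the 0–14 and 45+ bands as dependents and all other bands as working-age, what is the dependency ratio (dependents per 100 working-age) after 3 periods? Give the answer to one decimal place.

Numbering the groups 1..4 from youngest to oldest:
[period 1]
Births: 5800 * 0.374 = 2169
Group 2: 2200 * 0.979 = 2154
Group 3: 5800 * 0.948 = 5498
Group 4: 3750 * 0.985 + 9200 * 0.689 = 3694 + 6339 = 10033
End of period: [2169, 2154, 5498, 10033]
[period 2]
Births: 2154 * 0.374 = 806
Group 2: 2169 * 0.979 = 2123
Group 3: 2154 * 0.948 = 2042
Group 4: 5498 * 0.985 + 10033 * 0.689 = 5416 + 6913 = 12329
End of period: [806, 2123, 2042, 12329]
[period 3]
Births: 2123 * 0.374 = 794
Group 2: 806 * 0.979 = 789
Group 3: 2123 * 0.948 = 2013
Group 4: 2042 * 0.985 + 12329 * 0.689 = 2011 + 8495 = 10506
End of period: [794, 789, 2013, 10506]
Dependents (band 0–14 + band 45+) = 794 + 10506 = 11300; working-age = 2802; ratio = 11300/2802 × 100 = 403.3

403.3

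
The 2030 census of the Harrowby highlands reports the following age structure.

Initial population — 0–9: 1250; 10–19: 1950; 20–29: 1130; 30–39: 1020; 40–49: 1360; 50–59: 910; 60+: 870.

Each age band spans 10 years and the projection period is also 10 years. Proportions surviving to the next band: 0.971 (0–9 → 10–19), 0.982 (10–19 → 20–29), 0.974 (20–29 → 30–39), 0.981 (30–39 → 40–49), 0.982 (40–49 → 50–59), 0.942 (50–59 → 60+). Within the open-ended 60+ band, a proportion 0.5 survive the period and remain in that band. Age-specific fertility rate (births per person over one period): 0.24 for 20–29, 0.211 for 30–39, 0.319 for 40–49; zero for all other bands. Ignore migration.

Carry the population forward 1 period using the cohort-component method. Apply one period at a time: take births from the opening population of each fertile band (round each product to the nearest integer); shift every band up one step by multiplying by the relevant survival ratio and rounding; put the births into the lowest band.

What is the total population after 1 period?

— Period 1 —
Births: 1130 × 0.24 = 271, 1020 × 0.211 = 215, 1360 × 0.319 = 434 → total 920
10–19: 1250 × 0.971 = 1214
20–29: 1950 × 0.982 = 1915
30–39: 1130 × 0.974 = 1101
40–49: 1020 × 0.981 = 1001
50–59: 1360 × 0.982 = 1336
60+: 910 × 0.942 + 870 × 0.5 = 857 + 435 = 1292
Giving 920 / 1214 / 1915 / 1101 / 1001 / 1336 / 1292.
Total after period 1: 920 + 1214 + 1915 + 1101 + 1001 + 1336 + 1292 = 8779

8779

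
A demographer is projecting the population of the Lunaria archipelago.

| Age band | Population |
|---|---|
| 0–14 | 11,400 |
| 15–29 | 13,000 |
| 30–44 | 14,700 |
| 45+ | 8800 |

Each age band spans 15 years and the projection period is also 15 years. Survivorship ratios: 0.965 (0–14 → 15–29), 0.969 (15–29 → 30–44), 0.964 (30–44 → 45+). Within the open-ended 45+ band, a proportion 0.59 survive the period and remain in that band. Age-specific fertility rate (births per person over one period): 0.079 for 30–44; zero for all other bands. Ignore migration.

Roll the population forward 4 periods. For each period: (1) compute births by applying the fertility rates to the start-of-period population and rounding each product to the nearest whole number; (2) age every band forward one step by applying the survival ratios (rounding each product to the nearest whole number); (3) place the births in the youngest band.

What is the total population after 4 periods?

Numbering the bands 1..4 from youngest to oldest:
— Period 1 —
Births: 14700 × 0.079 = 1161
Band 2: 11400 × 0.965 = 11001
Band 3: 13000 × 0.969 = 12597
Band 4: 14700 × 0.964 + 8800 × 0.59 = 14171 + 5192 = 19363
→ [1161, 11001, 12597, 19363]
— Period 2 —
Births: 12597 × 0.079 = 995
Band 2: 1161 × 0.965 = 1120
Band 3: 11001 × 0.969 = 10660
Band 4: 12597 × 0.964 + 19363 × 0.59 = 12144 + 11424 = 23568
→ [995, 1120, 10660, 23568]
— Period 3 —
Births: 10660 × 0.079 = 842
Band 2: 995 × 0.965 = 960
Band 3: 1120 × 0.969 = 1085
Band 4: 10660 × 0.964 + 23568 × 0.59 = 10276 + 13905 = 24181
→ [842, 960, 1085, 24181]
— Period 4 —
Births: 1085 × 0.079 = 86
Band 2: 842 × 0.965 = 813
Band 3: 960 × 0.969 = 930
Band 4: 1085 × 0.964 + 24181 × 0.59 = 1046 + 14267 = 15313
→ [86, 813, 930, 15313]
Total after period 4: 86 + 813 + 930 + 15313 = 17142

17142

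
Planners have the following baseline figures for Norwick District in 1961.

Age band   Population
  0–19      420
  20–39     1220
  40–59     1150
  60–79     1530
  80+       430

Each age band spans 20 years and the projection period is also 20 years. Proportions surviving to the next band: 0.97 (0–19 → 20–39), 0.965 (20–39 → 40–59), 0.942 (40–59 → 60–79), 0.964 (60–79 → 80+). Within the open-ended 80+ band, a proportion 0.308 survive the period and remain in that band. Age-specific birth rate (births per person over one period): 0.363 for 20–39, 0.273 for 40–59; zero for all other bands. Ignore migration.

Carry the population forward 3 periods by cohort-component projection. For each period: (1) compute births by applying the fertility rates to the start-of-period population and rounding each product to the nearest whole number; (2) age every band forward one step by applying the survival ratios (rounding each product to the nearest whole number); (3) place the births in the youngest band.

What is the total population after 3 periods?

3449

— Period 1 —
Births: 1220 × 0.363 = 443, 1150 × 0.273 = 314 → total 757
20–39: 420 × 0.97 = 407
40–59: 1220 × 0.965 = 1177
60–79: 1150 × 0.942 = 1083
80+: 1530 × 0.964 + 430 × 0.308 = 1475 + 132 = 1607
End of period: [757, 407, 1177, 1083, 1607]
— Period 2 —
Births: 407 × 0.363 = 148, 1177 × 0.273 = 321 → total 469
20–39: 757 × 0.97 = 734
40–59: 407 × 0.965 = 393
60–79: 1177 × 0.942 = 1109
80+: 1083 × 0.964 + 1607 × 0.308 = 1044 + 495 = 1539
End of period: [469, 734, 393, 1109, 1539]
— Period 3 —
Births: 734 × 0.363 = 266, 393 × 0.273 = 107 → total 373
20–39: 469 × 0.97 = 455
40–59: 734 × 0.965 = 708
60–79: 393 × 0.942 = 370
80+: 1109 × 0.964 + 1539 × 0.308 = 1069 + 474 = 1543
End of period: [373, 455, 708, 370, 1543]
Total after period 3: 373 + 455 + 708 + 370 + 1543 = 3449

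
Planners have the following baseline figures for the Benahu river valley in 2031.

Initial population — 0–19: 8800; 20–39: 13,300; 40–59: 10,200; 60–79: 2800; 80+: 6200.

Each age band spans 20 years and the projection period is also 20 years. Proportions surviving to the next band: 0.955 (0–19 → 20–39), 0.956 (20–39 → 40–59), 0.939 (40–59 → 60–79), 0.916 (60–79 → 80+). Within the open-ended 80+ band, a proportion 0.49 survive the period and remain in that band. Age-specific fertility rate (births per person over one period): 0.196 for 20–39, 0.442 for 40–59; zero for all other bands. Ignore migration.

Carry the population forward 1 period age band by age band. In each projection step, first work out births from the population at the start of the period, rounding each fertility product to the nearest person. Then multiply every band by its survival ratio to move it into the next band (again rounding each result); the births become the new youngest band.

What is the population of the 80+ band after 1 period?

5603

After projecting period 1:
Births: 13300 × 0.196 = 2607, 10200 × 0.442 = 4508 ⇒ total 7115
20–39: 8800 × 0.955 = 8404
40–59: 13300 × 0.956 = 12715
60–79: 10200 × 0.939 = 9578
80+: 2800 × 0.916 + 6200 × 0.49 = 2565 + 3038 = 5603
→ [7115, 8404, 12715, 9578, 5603]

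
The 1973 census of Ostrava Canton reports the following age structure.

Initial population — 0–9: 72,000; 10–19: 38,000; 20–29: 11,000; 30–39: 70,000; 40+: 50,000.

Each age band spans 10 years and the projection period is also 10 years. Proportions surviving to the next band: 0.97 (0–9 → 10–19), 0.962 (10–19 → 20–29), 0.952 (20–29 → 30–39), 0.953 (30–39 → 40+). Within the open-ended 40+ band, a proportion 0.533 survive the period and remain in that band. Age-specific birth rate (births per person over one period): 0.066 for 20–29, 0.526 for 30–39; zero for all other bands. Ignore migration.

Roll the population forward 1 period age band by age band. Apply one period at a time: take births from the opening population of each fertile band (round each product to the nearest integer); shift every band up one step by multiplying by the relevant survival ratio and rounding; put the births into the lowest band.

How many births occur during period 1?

(Bands numbered youngest = 1 to oldest = 5.)
Period 1.
Births: 11000 * 0.066 = 726  |  70000 * 0.526 = 36820 → total 37546
Band 2: 72000 * 0.97 = 69840
Band 3: 38000 * 0.962 = 36556
Band 4: 11000 * 0.952 = 10472
Band 5: 70000 * 0.953 + 50000 * 0.533 = 66710 + 26650 = 93360
End of period: [37546, 69840, 36556, 10472, 93360]

37546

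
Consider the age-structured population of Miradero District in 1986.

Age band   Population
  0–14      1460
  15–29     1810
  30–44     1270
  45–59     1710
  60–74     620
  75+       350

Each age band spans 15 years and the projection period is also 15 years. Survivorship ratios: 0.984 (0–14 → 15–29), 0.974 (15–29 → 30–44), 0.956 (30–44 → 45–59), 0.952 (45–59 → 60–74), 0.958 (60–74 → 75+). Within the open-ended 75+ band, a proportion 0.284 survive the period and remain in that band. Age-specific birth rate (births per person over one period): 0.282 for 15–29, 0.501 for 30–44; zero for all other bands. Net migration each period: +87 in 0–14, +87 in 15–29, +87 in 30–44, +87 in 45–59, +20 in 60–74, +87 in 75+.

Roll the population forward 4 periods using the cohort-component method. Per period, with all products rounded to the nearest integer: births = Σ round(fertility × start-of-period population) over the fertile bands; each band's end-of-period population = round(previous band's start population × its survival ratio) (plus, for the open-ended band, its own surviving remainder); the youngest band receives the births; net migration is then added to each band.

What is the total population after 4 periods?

9285

(Groups numbered youngest = 1 to oldest = 6.)
[period 1]
Births: 1810 × 0.282 = 510  |  1270 × 0.501 = 636 — total 1146
Group 2: 1460 × 0.984 = 1437
Group 3: 1810 × 0.974 = 1763
Group 4: 1270 × 0.956 = 1214
Group 5: 1710 × 0.952 = 1628
Group 6: 620 × 0.958 + 350 × 0.284 = 594 + 99 = 693
Net migration: Group 1 + 87 → 1233; Group 2 + 87 → 1524; Group 3 + 87 → 1850; Group 4 + 87 → 1301; Group 5 + 20 → 1648; Group 6 + 87 → 780
End of period: [1233, 1524, 1850, 1301, 1648, 780]
[period 2]
Births: 1524 × 0.282 = 430  |  1850 × 0.501 = 927 — total 1357
Group 2: 1233 × 0.984 = 1213
Group 3: 1524 × 0.974 = 1484
Group 4: 1850 × 0.956 = 1769
Group 5: 1301 × 0.952 = 1239
Group 6: 1648 × 0.958 + 780 × 0.284 = 1579 + 222 = 1801
Net migration: Group 1 + 87 → 1444; Group 2 + 87 → 1300; Group 3 + 87 → 1571; Group 4 + 87 → 1856; Group 5 + 20 → 1259; Group 6 + 87 → 1888
End of period: [1444, 1300, 1571, 1856, 1259, 1888]
[period 3]
Births: 1300 × 0.282 = 367  |  1571 × 0.501 = 787 — total 1154
Group 2: 1444 × 0.984 = 1421
Group 3: 1300 × 0.974 = 1266
Group 4: 1571 × 0.956 = 1502
Group 5: 1856 × 0.952 = 1767
Group 6: 1259 × 0.958 + 1888 × 0.284 = 1206 + 536 = 1742
Net migration: Group 1 + 87 → 1241; Group 2 + 87 → 1508; Group 3 + 87 → 1353; Group 4 + 87 → 1589; Group 5 + 20 → 1787; Group 6 + 87 → 1829
End of period: [1241, 1508, 1353, 1589, 1787, 1829]
[period 4]
Births: 1508 × 0.282 = 425  |  1353 × 0.501 = 678 — total 1103
Group 2: 1241 × 0.984 = 1221
Group 3: 1508 × 0.974 = 1469
Group 4: 1353 × 0.956 = 1293
Group 5: 1589 × 0.952 = 1513
Group 6: 1787 × 0.958 + 1829 × 0.284 = 1712 + 519 = 2231
Net migration: Group 1 + 87 → 1190; Group 2 + 87 → 1308; Group 3 + 87 → 1556; Group 4 + 87 → 1380; Group 5 + 20 → 1533; Group 6 + 87 → 2318
End of period: [1190, 1308, 1556, 1380, 1533, 2318]
Total after period 4: 1190 + 1308 + 1556 + 1380 + 1533 + 2318 = 9285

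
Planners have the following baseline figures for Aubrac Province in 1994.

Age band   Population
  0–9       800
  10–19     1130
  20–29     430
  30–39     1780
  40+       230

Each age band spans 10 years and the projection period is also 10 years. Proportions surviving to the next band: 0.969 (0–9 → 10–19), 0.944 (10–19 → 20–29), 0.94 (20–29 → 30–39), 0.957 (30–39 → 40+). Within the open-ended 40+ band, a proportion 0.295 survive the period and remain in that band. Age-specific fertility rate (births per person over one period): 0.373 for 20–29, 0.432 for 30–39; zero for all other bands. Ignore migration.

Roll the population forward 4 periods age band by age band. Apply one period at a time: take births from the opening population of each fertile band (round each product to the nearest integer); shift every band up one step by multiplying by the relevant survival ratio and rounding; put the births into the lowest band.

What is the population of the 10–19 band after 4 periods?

684

After projecting period 1:
Births: 430 × 0.373 = 160, 1780 × 0.432 = 769 ⇒ total 929
10–19: 800 × 0.969 = 775
20–29: 1130 × 0.944 = 1067
30–39: 430 × 0.94 = 404
40+: 1780 × 0.957 + 230 × 0.295 = 1703 + 68 = 1771
Giving 929 / 775 / 1067 / 404 / 1771.
After projecting period 2:
Births: 1067 × 0.373 = 398, 404 × 0.432 = 175 ⇒ total 573
10–19: 929 × 0.969 = 900
20–29: 775 × 0.944 = 732
30–39: 1067 × 0.94 = 1003
40+: 404 × 0.957 + 1771 × 0.295 = 387 + 522 = 909
Giving 573 / 900 / 732 / 1003 / 909.
After projecting period 3:
Births: 732 × 0.373 = 273, 1003 × 0.432 = 433 ⇒ total 706
10–19: 573 × 0.969 = 555
20–29: 900 × 0.944 = 850
30–39: 732 × 0.94 = 688
40+: 1003 × 0.957 + 909 × 0.295 = 960 + 268 = 1228
Giving 706 / 555 / 850 / 688 / 1228.
After projecting period 4:
Births: 850 × 0.373 = 317, 688 × 0.432 = 297 ⇒ total 614
10–19: 706 × 0.969 = 684
20–29: 555 × 0.944 = 524
30–39: 850 × 0.94 = 799
40+: 688 × 0.957 + 1228 × 0.295 = 658 + 362 = 1020
Giving 614 / 684 / 524 / 799 / 1020.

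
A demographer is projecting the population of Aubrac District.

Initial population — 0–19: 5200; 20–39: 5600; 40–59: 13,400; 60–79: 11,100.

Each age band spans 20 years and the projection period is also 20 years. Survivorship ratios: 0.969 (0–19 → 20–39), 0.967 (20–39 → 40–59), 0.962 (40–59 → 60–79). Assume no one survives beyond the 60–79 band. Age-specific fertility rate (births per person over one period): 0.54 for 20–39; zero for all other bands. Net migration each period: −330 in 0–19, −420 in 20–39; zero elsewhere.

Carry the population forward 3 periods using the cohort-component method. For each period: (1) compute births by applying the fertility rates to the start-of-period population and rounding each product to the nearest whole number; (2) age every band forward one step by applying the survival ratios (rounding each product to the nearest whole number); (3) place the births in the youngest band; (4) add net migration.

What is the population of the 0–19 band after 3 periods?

853

(Bands numbered youngest = 1 to oldest = 4.)
[period 1]
Births: 5600 × 0.54 = 3024
Band 2: 5200 × 0.969 = 5039
Band 3: 5600 × 0.967 = 5415
Band 4: 13400 × 0.962 = 12891
Net migration: Band 1 − 330 → 2694; Band 2 − 420 → 4619
→ [2694, 4619, 5415, 12891]
[period 2]
Births: 4619 × 0.54 = 2494
Band 2: 2694 × 0.969 = 2610
Band 3: 4619 × 0.967 = 4467
Band 4: 5415 × 0.962 = 5209
Net migration: Band 1 − 330 → 2164; Band 2 − 420 → 2190
→ [2164, 2190, 4467, 5209]
[period 3]
Births: 2190 × 0.54 = 1183
Band 2: 2164 × 0.969 = 2097
Band 3: 2190 × 0.967 = 2118
Band 4: 4467 × 0.962 = 4297
Net migration: Band 1 − 330 → 853; Band 2 − 420 → 1677
→ [853, 1677, 2118, 4297]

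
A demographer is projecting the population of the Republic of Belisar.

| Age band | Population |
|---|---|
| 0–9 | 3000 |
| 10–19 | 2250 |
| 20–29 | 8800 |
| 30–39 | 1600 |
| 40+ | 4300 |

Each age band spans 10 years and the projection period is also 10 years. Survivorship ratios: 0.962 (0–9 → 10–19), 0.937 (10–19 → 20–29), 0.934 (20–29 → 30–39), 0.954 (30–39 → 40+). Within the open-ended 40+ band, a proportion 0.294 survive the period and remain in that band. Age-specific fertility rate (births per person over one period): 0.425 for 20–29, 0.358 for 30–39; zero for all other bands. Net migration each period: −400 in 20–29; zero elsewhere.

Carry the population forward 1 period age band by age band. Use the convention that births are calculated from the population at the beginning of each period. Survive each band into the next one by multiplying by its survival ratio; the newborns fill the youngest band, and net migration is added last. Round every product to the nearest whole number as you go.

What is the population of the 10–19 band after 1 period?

Let band 1 be 0–9 through band 5 = 40+.
[period 1]
Births: 8800 * 0.425 = 3740, 1600 * 0.358 = 573 ⇒ total 4313
Band 2: 3000 * 0.962 = 2886
Band 3: 2250 * 0.937 = 2108
Band 4: 8800 * 0.934 = 8219
Band 5: 1600 * 0.954 + 4300 * 0.294 = 1526 + 1264 = 2790
Net migration: Band 3 − 400 → 1708
End of period: [4313, 2886, 1708, 8219, 2790]

2886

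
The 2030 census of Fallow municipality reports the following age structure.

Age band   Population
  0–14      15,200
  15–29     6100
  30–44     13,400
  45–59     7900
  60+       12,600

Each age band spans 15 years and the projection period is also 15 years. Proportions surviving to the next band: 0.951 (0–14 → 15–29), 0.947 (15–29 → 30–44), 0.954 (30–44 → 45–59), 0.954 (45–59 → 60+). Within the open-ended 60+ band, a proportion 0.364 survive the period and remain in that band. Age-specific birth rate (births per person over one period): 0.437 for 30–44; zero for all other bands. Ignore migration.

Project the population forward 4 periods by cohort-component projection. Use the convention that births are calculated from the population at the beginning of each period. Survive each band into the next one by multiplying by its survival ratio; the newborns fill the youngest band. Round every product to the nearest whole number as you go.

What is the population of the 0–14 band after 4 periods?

Numbering the bands 1..5 from youngest to oldest:
Period 1:
Births: 13400 * 0.437 = 5856
Band 2: 15200 * 0.951 = 14455
Band 3: 6100 * 0.947 = 5777
Band 4: 13400 * 0.954 = 12784
Band 5: 7900 * 0.954 + 12600 * 0.364 = 7537 + 4586 = 12123
→ [5856, 14455, 5777, 12784, 12123]
Period 2:
Births: 5777 * 0.437 = 2525
Band 2: 5856 * 0.951 = 5569
Band 3: 14455 * 0.947 = 13689
Band 4: 5777 * 0.954 = 5511
Band 5: 12784 * 0.954 + 12123 * 0.364 = 12196 + 4413 = 16609
→ [2525, 5569, 13689, 5511, 16609]
Period 3:
Births: 13689 * 0.437 = 5982
Band 2: 2525 * 0.951 = 2401
Band 3: 5569 * 0.947 = 5274
Band 4: 13689 * 0.954 = 13059
Band 5: 5511 * 0.954 + 16609 * 0.364 = 5257 + 6046 = 11303
→ [5982, 2401, 5274, 13059, 11303]
Period 4:
Births: 5274 * 0.437 = 2305
Band 2: 5982 * 0.951 = 5689
Band 3: 2401 * 0.947 = 2274
Band 4: 5274 * 0.954 = 5031
Band 5: 13059 * 0.954 + 11303 * 0.364 = 12458 + 4114 = 16572
→ [2305, 5689, 2274, 5031, 16572]

2305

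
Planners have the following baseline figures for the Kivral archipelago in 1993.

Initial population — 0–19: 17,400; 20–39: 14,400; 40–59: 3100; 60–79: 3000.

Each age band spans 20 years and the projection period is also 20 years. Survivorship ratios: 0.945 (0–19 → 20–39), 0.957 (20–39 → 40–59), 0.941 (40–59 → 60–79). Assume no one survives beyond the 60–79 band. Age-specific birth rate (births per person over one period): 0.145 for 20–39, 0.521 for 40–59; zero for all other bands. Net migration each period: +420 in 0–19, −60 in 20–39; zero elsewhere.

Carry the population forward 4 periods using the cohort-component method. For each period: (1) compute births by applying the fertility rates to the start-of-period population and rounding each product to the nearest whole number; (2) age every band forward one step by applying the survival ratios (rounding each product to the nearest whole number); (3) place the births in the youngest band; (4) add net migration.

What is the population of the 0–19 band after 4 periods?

Let band 1 be 0–19 through band 4 = 60–79.
After projecting period 1:
Births: 14400 × 0.145 = 2088  |  3100 × 0.521 = 1615 → total 3703
Band 2: 17400 × 0.945 = 16443
Band 3: 14400 × 0.957 = 13781
Band 4: 3100 × 0.941 = 2917
Net migration: Band 1 + 420 → 4123; Band 2 − 60 → 16383
End of period: [4123, 16383, 13781, 2917]
After projecting period 2:
Births: 16383 × 0.145 = 2376  |  13781 × 0.521 = 7180 → total 9556
Band 2: 4123 × 0.945 = 3896
Band 3: 16383 × 0.957 = 15679
Band 4: 13781 × 0.941 = 12968
Net migration: Band 1 + 420 → 9976; Band 2 − 60 → 3836
End of period: [9976, 3836, 15679, 12968]
After projecting period 3:
Births: 3836 × 0.145 = 556  |  15679 × 0.521 = 8169 → total 8725
Band 2: 9976 × 0.945 = 9427
Band 3: 3836 × 0.957 = 3671
Band 4: 15679 × 0.941 = 14754
Net migration: Band 1 + 420 → 9145; Band 2 − 60 → 9367
End of period: [9145, 9367, 3671, 14754]
After projecting period 4:
Births: 9367 × 0.145 = 1358  |  3671 × 0.521 = 1913 → total 3271
Band 2: 9145 × 0.945 = 8642
Band 3: 9367 × 0.957 = 8964
Band 4: 3671 × 0.941 = 3454
Net migration: Band 1 + 420 → 3691; Band 2 − 60 → 8582
End of period: [3691, 8582, 8964, 3454]

3691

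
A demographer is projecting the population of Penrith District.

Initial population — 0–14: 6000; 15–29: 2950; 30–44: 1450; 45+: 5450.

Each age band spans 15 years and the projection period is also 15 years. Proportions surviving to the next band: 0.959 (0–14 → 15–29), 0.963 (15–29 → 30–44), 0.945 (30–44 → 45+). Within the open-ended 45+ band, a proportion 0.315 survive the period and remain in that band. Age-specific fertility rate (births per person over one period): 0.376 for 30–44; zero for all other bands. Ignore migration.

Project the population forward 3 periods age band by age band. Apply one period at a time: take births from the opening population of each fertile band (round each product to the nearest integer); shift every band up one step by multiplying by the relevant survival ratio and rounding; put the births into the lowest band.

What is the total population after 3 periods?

9999

Period 1:
Births: 1450 × 0.376 = 545
15–29: 6000 × 0.959 = 5754
30–44: 2950 × 0.963 = 2841
45+: 1450 × 0.945 + 5450 × 0.315 = 1370 + 1717 = 3087
→ [545, 5754, 2841, 3087]
Period 2:
Births: 2841 × 0.376 = 1068
15–29: 545 × 0.959 = 523
30–44: 5754 × 0.963 = 5541
45+: 2841 × 0.945 + 3087 × 0.315 = 2685 + 972 = 3657
→ [1068, 523, 5541, 3657]
Period 3:
Births: 5541 × 0.376 = 2083
15–29: 1068 × 0.959 = 1024
30–44: 523 × 0.963 = 504
45+: 5541 × 0.945 + 3657 × 0.315 = 5236 + 1152 = 6388
→ [2083, 1024, 504, 6388]
Total after period 3: 2083 + 1024 + 504 + 6388 = 9999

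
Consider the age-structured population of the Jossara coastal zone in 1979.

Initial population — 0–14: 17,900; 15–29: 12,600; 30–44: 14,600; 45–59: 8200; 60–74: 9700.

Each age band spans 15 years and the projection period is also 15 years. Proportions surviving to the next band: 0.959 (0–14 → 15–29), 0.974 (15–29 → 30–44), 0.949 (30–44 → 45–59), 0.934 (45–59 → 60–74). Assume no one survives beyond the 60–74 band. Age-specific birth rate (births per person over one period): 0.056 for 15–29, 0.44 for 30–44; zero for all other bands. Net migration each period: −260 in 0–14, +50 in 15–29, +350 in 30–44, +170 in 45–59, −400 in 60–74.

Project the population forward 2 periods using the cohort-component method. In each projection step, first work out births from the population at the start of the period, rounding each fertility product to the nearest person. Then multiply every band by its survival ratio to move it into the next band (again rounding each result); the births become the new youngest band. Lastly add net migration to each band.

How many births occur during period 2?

6518

— Period 1 —
Births: 12600 * 0.056 = 706 ; 14600 * 0.44 = 6424 → total 7130
15–29: 17900 * 0.959 = 17166
30–44: 12600 * 0.974 = 12272
45–59: 14600 * 0.949 = 13855
60–74: 8200 * 0.934 = 7659
Net migration: 0–14 − 260 → 6870; 15–29 + 50 → 17216; 30–44 + 350 → 12622; 45–59 + 170 → 14025; 60–74 − 400 → 7259
→ [6870, 17216, 12622, 14025, 7259]
— Period 2 —
Births: 17216 * 0.056 = 964 ; 12622 * 0.44 = 5554 → total 6518
15–29: 6870 * 0.959 = 6588
30–44: 17216 * 0.974 = 16768
45–59: 12622 * 0.949 = 11978
60–74: 14025 * 0.934 = 13099
Net migration: 0–14 − 260 → 6258; 15–29 + 50 → 6638; 30–44 + 350 → 17118; 45–59 + 170 → 12148; 60–74 − 400 → 12699
→ [6258, 6638, 17118, 12148, 12699]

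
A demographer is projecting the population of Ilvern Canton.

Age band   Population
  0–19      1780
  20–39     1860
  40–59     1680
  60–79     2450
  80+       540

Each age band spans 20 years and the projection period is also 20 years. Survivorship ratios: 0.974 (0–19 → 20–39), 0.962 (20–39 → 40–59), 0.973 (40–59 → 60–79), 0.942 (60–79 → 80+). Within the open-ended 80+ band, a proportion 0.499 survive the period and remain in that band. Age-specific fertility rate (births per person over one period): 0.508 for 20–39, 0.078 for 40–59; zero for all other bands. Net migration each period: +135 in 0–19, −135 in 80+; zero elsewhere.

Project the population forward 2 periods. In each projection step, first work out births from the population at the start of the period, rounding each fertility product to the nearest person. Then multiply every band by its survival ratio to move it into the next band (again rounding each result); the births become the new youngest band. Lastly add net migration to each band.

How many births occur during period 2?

(Groups numbered youngest = 1 to oldest = 5.)
[period 1]
Births: 1860 * 0.508 = 945, 1680 * 0.078 = 131 → 1076
Group 2: 1780 * 0.974 = 1734
Group 3: 1860 * 0.962 = 1789
Group 4: 1680 * 0.973 = 1635
Group 5: 2450 * 0.942 + 540 * 0.499 = 2308 + 269 = 2577
Net migration: Group 1 + 135 → 1211; Group 5 − 135 → 2442
End of period: [1211, 1734, 1789, 1635, 2442]
[period 2]
Births: 1734 * 0.508 = 881, 1789 * 0.078 = 140 → 1021
Group 2: 1211 * 0.974 = 1180
Group 3: 1734 * 0.962 = 1668
Group 4: 1789 * 0.973 = 1741
Group 5: 1635 * 0.942 + 2442 * 0.499 = 1540 + 1219 = 2759
Net migration: Group 1 + 135 → 1156; Group 5 − 135 → 2624
End of period: [1156, 1180, 1668, 1741, 2624]

1021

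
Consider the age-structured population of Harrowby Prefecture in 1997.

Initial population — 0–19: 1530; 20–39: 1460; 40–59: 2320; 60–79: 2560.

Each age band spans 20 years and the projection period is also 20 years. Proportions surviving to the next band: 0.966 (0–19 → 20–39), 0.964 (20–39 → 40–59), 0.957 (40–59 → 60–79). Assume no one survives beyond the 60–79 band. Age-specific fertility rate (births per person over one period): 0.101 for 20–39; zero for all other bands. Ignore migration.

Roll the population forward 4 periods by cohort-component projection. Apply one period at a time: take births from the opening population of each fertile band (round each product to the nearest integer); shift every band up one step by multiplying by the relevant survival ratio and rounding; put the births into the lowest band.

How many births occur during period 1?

Period 1.
Births: 1460 * 0.101 = 147
20–39: 1530 * 0.966 = 1478
40–59: 1460 * 0.964 = 1407
60–79: 2320 * 0.957 = 2220
Giving 147 / 1478 / 1407 / 2220.

147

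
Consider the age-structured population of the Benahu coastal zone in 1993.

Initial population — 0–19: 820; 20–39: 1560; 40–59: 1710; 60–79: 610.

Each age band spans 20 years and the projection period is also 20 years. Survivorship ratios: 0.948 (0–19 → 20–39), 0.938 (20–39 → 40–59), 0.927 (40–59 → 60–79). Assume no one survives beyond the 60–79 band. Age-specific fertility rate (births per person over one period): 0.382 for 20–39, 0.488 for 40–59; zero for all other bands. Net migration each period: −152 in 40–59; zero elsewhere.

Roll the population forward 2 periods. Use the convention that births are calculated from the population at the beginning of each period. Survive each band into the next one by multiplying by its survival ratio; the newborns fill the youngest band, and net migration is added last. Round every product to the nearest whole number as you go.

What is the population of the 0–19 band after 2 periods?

937

Period 1.
Births: 1560 * 0.382 = 596  |  1710 * 0.488 = 834 → total 1430
20–39: 820 * 0.948 = 777
40–59: 1560 * 0.938 = 1463
60–79: 1710 * 0.927 = 1585
Net migration: 40–59 − 152 → 1311
Population now: 0–19=1430, 20–39=777, 40–59=1311, 60–79=1585
Period 2.
Births: 777 * 0.382 = 297  |  1311 * 0.488 = 640 → total 937
20–39: 1430 * 0.948 = 1356
40–59: 777 * 0.938 = 729
60–79: 1311 * 0.927 = 1215
Net migration: 40–59 − 152 → 577
Population now: 0–19=937, 20–39=1356, 40–59=577, 60–79=1215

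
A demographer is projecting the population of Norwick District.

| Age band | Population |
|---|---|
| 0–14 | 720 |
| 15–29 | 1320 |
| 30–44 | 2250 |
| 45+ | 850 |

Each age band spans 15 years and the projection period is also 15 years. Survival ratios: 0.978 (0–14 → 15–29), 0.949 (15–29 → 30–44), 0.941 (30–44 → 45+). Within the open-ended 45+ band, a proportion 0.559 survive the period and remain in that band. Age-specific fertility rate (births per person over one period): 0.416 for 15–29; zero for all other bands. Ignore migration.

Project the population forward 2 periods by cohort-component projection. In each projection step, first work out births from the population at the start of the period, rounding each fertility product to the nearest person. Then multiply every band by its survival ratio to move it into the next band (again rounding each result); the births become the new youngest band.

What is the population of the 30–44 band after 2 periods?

668

Let band 1 be 0–14 through band 4 = 45+.
— Period 1 —
Births: 1320 × 0.416 = 549
Band 2: 720 × 0.978 = 704
Band 3: 1320 × 0.949 = 1253
Band 4: 2250 × 0.941 + 850 × 0.559 = 2117 + 475 = 2592
Giving 549 / 704 / 1253 / 2592.
— Period 2 —
Births: 704 × 0.416 = 293
Band 2: 549 × 0.978 = 537
Band 3: 704 × 0.949 = 668
Band 4: 1253 × 0.941 + 2592 × 0.559 = 1179 + 1449 = 2628
Giving 293 / 537 / 668 / 2628.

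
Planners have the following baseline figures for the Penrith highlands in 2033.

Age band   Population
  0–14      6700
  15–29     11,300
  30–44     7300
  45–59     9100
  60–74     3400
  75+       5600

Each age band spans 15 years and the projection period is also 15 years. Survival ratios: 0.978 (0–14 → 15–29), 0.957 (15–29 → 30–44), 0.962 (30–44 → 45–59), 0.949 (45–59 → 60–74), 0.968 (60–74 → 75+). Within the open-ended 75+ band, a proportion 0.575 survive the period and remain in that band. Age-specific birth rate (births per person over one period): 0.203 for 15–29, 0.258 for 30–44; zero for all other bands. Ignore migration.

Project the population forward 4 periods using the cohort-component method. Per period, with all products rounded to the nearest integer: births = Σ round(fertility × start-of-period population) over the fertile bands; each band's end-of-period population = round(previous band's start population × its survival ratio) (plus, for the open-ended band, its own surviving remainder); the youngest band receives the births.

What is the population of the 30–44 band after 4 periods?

(Bands numbered youngest = 1 to oldest = 6.)
Period 1:
Births: 11300 × 0.203 = 2294  |  7300 × 0.258 = 1883 ⇒ total 4177
Band 2: 6700 × 0.978 = 6553
Band 3: 11300 × 0.957 = 10814
Band 4: 7300 × 0.962 = 7023
Band 5: 9100 × 0.949 = 8636
Band 6: 3400 × 0.968 + 5600 × 0.575 = 3291 + 3220 = 6511
End of period: [4177, 6553, 10814, 7023, 8636, 6511]
Period 2:
Births: 6553 × 0.203 = 1330  |  10814 × 0.258 = 2790 ⇒ total 4120
Band 2: 4177 × 0.978 = 4085
Band 3: 6553 × 0.957 = 6271
Band 4: 10814 × 0.962 = 10403
Band 5: 7023 × 0.949 = 6665
Band 6: 8636 × 0.968 + 6511 × 0.575 = 8360 + 3744 = 12104
End of period: [4120, 4085, 6271, 10403, 6665, 12104]
Period 3:
Births: 4085 × 0.203 = 829  |  6271 × 0.258 = 1618 ⇒ total 2447
Band 2: 4120 × 0.978 = 4029
Band 3: 4085 × 0.957 = 3909
Band 4: 6271 × 0.962 = 6033
Band 5: 10403 × 0.949 = 9872
Band 6: 6665 × 0.968 + 12104 × 0.575 = 6452 + 6960 = 13412
End of period: [2447, 4029, 3909, 6033, 9872, 13412]
Period 4:
Births: 4029 × 0.203 = 818  |  3909 × 0.258 = 1009 ⇒ total 1827
Band 2: 2447 × 0.978 = 2393
Band 3: 4029 × 0.957 = 3856
Band 4: 3909 × 0.962 = 3760
Band 5: 6033 × 0.949 = 5725
Band 6: 9872 × 0.968 + 13412 × 0.575 = 9556 + 7712 = 17268
End of period: [1827, 2393, 3856, 3760, 5725, 17268]

3856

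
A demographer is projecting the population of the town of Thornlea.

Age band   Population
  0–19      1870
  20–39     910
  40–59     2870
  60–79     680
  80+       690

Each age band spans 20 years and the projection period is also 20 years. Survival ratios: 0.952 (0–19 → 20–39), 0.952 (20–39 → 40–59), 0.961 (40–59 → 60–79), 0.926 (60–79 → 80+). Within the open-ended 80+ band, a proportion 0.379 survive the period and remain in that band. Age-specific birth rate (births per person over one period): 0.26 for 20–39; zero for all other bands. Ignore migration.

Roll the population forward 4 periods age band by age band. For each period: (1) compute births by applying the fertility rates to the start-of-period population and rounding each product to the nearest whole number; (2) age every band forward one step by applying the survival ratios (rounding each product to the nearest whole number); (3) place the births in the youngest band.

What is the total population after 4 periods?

3013

Let band 1 be 0–19 through band 5 = 80+.
Period 1:
Births: 910 * 0.26 = 237
Band 2: 1870 * 0.952 = 1780
Band 3: 910 * 0.952 = 866
Band 4: 2870 * 0.961 = 2758
Band 5: 680 * 0.926 + 690 * 0.379 = 630 + 262 = 892
Giving 237 / 1780 / 866 / 2758 / 892.
Period 2:
Births: 1780 * 0.26 = 463
Band 2: 237 * 0.952 = 226
Band 3: 1780 * 0.952 = 1695
Band 4: 866 * 0.961 = 832
Band 5: 2758 * 0.926 + 892 * 0.379 = 2554 + 338 = 2892
Giving 463 / 226 / 1695 / 832 / 2892.
Period 3:
Births: 226 * 0.26 = 59
Band 2: 463 * 0.952 = 441
Band 3: 226 * 0.952 = 215
Band 4: 1695 * 0.961 = 1629
Band 5: 832 * 0.926 + 2892 * 0.379 = 770 + 1096 = 1866
Giving 59 / 441 / 215 / 1629 / 1866.
Period 4:
Births: 441 * 0.26 = 115
Band 2: 59 * 0.952 = 56
Band 3: 441 * 0.952 = 420
Band 4: 215 * 0.961 = 207
Band 5: 1629 * 0.926 + 1866 * 0.379 = 1508 + 707 = 2215
Giving 115 / 56 / 420 / 207 / 2215.
Total after period 4: 115 + 56 + 420 + 207 + 2215 = 3013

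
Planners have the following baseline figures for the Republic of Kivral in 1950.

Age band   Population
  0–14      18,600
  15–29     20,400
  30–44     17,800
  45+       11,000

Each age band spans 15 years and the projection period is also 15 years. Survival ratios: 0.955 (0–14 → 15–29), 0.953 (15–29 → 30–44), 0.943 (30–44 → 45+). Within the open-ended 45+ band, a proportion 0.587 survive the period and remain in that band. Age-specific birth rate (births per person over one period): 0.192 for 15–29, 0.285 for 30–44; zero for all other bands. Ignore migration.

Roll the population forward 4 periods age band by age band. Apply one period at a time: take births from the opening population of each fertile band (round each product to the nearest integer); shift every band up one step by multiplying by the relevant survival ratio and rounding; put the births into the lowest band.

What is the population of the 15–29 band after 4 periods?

— Period 1 —
Births: 20400 × 0.192 = 3917, 17800 × 0.285 = 5073 ⇒ total 8990
15–29: 18600 × 0.955 = 17763
30–44: 20400 × 0.953 = 19441
45+: 17800 × 0.943 + 11000 × 0.587 = 16785 + 6457 = 23242
Population now: 0–14=8990, 15–29=17763, 30–44=19441, 45+=23242
— Period 2 —
Births: 17763 × 0.192 = 3410, 19441 × 0.285 = 5541 ⇒ total 8951
15–29: 8990 × 0.955 = 8585
30–44: 17763 × 0.953 = 16928
45+: 19441 × 0.943 + 23242 × 0.587 = 18333 + 13643 = 31976
Population now: 0–14=8951, 15–29=8585, 30–44=16928, 45+=31976
— Period 3 —
Births: 8585 × 0.192 = 1648, 16928 × 0.285 = 4824 ⇒ total 6472
15–29: 8951 × 0.955 = 8548
30–44: 8585 × 0.953 = 8182
45+: 16928 × 0.943 + 31976 × 0.587 = 15963 + 18770 = 34733
Population now: 0–14=6472, 15–29=8548, 30–44=8182, 45+=34733
— Period 4 —
Births: 8548 × 0.192 = 1641, 8182 × 0.285 = 2332 ⇒ total 3973
15–29: 6472 × 0.955 = 6181
30–44: 8548 × 0.953 = 8146
45+: 8182 × 0.943 + 34733 × 0.587 = 7716 + 20388 = 28104
Population now: 0–14=3973, 15–29=6181, 30–44=8146, 45+=28104

6181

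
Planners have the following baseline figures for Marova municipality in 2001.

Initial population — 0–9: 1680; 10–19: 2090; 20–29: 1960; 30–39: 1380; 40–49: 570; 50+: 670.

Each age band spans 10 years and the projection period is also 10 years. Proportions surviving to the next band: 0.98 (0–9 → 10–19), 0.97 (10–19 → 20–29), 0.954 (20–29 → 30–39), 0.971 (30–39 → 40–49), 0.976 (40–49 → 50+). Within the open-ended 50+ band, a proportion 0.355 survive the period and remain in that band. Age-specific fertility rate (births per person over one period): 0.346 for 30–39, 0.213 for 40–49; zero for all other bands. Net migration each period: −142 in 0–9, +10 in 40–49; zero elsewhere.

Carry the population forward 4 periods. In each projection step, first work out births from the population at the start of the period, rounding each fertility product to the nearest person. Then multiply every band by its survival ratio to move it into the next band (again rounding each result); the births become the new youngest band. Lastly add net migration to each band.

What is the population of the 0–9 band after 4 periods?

— Period 1 —
Births: 1380 * 0.346 = 477  |  570 * 0.213 = 121 → total 598
10–19: 1680 * 0.98 = 1646
20–29: 2090 * 0.97 = 2027
30–39: 1960 * 0.954 = 1870
40–49: 1380 * 0.971 = 1340
50+: 570 * 0.976 + 670 * 0.355 = 556 + 238 = 794
Net migration: 0–9 − 142 → 456; 40–49 + 10 → 1350
End of period: [456, 1646, 2027, 1870, 1350, 794]
— Period 2 —
Births: 1870 * 0.346 = 647  |  1350 * 0.213 = 288 → total 935
10–19: 456 * 0.98 = 447
20–29: 1646 * 0.97 = 1597
30–39: 2027 * 0.954 = 1934
40–49: 1870 * 0.971 = 1816
50+: 1350 * 0.976 + 794 * 0.355 = 1318 + 282 = 1600
Net migration: 0–9 − 142 → 793; 40–49 + 10 → 1826
End of period: [793, 447, 1597, 1934, 1826, 1600]
— Period 3 —
Births: 1934 * 0.346 = 669  |  1826 * 0.213 = 389 → total 1058
10–19: 793 * 0.98 = 777
20–29: 447 * 0.97 = 434
30–39: 1597 * 0.954 = 1524
40–49: 1934 * 0.971 = 1878
50+: 1826 * 0.976 + 1600 * 0.355 = 1782 + 568 = 2350
Net migration: 0–9 − 142 → 916; 40–49 + 10 → 1888
End of period: [916, 777, 434, 1524, 1888, 2350]
— Period 4 —
Births: 1524 * 0.346 = 527  |  1888 * 0.213 = 402 → total 929
10–19: 916 * 0.98 = 898
20–29: 777 * 0.97 = 754
30–39: 434 * 0.954 = 414
40–49: 1524 * 0.971 = 1480
50+: 1888 * 0.976 + 2350 * 0.355 = 1843 + 834 = 2677
Net migration: 0–9 − 142 → 787; 40–49 + 10 → 1490
End of period: [787, 898, 754, 414, 1490, 2677]

787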